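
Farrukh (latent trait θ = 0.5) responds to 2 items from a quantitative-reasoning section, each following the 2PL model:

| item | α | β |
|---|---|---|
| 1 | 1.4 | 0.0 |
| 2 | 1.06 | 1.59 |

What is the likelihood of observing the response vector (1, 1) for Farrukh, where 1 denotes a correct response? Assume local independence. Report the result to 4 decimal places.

P(θ) = 1 / (1 + exp(−α(θ − β)))
P_1 = 1/(1+e^{-0.7000}) = 0.6682
P_2 = 1/(1+e^{1.1554}) = 0.2395
L = P_1 × P_2 = 0.6682 × 0.2395 = 0.16003

0.1600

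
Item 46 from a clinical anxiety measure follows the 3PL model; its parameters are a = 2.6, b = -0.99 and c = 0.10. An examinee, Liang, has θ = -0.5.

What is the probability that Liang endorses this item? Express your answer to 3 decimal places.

0.803

P(θ) = c + (1 − c) · 1 / (1 + exp(−a(θ − b)))
Exponent: 2.6 × (-0.5 − (-0.99)) = 1.2740
1/(1 + e^{-1.2740}) = 0.7814
P = 0.10 + 0.90 × 0.7814 = 0.8033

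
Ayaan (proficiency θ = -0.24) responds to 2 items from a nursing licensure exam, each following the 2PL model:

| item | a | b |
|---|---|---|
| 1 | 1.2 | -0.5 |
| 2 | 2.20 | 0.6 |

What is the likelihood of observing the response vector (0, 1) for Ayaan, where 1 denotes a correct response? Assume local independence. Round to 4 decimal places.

P(θ) = 1 / (1 + exp(−a(θ − b)))
P_1 = 1/(1+e^{-0.3120}) = 0.5774
P_2 = 1/(1+e^{1.8480}) = 0.1361
L = (1−P_1) × P_2 = 0.4226 × 0.1361 = 0.05752

0.0575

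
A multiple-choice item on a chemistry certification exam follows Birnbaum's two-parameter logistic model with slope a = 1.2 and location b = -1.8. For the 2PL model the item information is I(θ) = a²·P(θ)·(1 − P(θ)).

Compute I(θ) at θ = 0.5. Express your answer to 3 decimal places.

P = 1/(1+e^{-2.7600}) = 0.9405
P(1−P) = 0.9405 × 0.0595 = 0.0560
I = a² × P(1−P) = 1.2² × 0.0560 = 0.08061

0.081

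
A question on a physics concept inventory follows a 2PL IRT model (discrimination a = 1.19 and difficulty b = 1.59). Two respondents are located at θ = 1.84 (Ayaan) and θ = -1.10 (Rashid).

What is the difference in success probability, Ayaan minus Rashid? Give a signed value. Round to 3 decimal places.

0.535

P(θ) = 1 / (1 + exp(−a(θ − b)))
P(Ayaan) = 0.5738  [exponent 0.2975]
P(Rashid) = 0.0391  [exponent -3.2011]
Difference = 0.5738 − 0.0391 = 0.5347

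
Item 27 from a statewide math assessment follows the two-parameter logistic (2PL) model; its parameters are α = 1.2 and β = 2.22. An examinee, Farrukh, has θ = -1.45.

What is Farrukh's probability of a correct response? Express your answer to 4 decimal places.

P(θ) = 1 / (1 + exp(−α(θ − β)))
Exponent: 1.2 × (-1.45 − 2.22) = -4.4040
1/(1 + e^{4.4040}) = 0.0121

0.0121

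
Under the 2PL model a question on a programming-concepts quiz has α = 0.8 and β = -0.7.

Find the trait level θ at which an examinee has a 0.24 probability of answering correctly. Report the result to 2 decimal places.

-2.14

P(θ) = 1 / (1 + exp(−α(θ − β)))
logit = ln(0.2400/0.7600) = -1.1527
θ = β + logit/(α) = -0.7 + (-1.1527)/0.8000 = -2.1408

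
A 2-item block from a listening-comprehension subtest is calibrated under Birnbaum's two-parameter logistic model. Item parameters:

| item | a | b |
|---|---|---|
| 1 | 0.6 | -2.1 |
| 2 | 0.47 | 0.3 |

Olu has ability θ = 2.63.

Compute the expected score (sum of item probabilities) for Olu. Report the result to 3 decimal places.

1.694

P(θ) = 1 / (1 + exp(−a(θ − b)))
P_1 = 1/(1+e^{-2.8380}) = 0.9447
P_2 = 1/(1+e^{-1.0951}) = 0.7493
E[score] = 0.9447 + 0.7493 = 1.6940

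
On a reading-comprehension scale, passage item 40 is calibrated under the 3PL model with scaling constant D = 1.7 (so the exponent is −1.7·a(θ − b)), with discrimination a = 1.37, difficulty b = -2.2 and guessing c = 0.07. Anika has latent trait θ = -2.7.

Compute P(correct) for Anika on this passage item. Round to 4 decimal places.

0.2912

P(θ) = c + (1 − c) · 1 / (1 + exp(−D·a(θ − b)))
Exponent: 1.7 × 1.37 × (-2.7 − (-2.2)) = -1.1645
1/(1 + e^{1.1645}) = 0.2379
P = 0.07 + 0.93 × 0.2379 = 0.2912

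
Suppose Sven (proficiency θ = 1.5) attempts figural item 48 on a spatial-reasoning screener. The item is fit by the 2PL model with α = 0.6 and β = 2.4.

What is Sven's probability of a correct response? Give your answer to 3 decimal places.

0.368

P(θ) = 1 / (1 + exp(−α(θ − β)))
Exponent: 0.6 × (1.5 − 2.4) = -0.5400
1/(1 + e^{0.5400}) = 0.3682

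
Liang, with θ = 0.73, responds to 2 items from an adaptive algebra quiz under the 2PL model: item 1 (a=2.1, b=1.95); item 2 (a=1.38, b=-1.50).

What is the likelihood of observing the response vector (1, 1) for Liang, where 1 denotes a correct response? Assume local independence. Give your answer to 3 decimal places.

P(θ) = 1 / (1 + exp(−a(θ − b)))
P_1 = 1/(1+e^{2.5620}) = 0.0716
P_2 = 1/(1+e^{-3.0774}) = 0.9560
L = P_1 × P_2 = 0.0716 × 0.9560 = 0.06847

0.068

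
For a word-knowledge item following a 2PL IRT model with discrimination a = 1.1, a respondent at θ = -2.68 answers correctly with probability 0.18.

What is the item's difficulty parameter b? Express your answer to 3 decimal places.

P(θ) = 1 / (1 + exp(−a(θ − b)))
logit(0.18) = ln(0.18/0.82) = -1.5163
b = θ − logit/(a) = -2.68 − (-1.5163)/1.1000 = -1.3015

-1.302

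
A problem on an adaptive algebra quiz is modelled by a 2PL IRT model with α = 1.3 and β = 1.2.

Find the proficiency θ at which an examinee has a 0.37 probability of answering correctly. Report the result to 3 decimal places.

0.791

P(θ) = 1 / (1 + exp(−α(θ − β)))
logit = ln(0.3700/0.6300) = -0.5322
θ = β + logit/(α) = 1.2 + (-0.5322)/1.3000 = 0.7906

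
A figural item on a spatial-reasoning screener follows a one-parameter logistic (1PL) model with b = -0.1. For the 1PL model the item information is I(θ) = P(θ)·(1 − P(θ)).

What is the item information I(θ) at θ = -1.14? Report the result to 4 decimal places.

0.1930

P = 1/(1+e^{1.0400}) = 0.2611
P(1−P) = 0.2611 × 0.7389 = 0.1930
I = P(1−P) = 0.19295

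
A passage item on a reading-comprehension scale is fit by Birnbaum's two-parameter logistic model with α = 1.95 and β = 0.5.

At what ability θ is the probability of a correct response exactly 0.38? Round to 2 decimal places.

P(θ) = 1 / (1 + exp(−α(θ − β)))
logit = ln(0.3800/0.6200) = -0.4895
θ = β + logit/(α) = 0.5 + (-0.4895)/1.9500 = 0.2489

0.25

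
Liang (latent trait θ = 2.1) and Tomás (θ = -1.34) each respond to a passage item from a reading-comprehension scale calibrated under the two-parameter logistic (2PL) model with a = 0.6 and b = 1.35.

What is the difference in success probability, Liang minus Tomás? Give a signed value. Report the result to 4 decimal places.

P(θ) = 1 / (1 + exp(−a(θ − b)))
P(Liang) = 0.6106  [exponent 0.4500]
P(Tomás) = 0.1660  [exponent -1.6140]
Difference = 0.6106 − 0.1660 = 0.4446

0.4446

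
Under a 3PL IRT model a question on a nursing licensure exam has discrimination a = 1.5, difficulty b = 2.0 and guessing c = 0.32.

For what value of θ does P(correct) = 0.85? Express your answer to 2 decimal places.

P(θ) = c + (1 − c) · 1 / (1 + exp(−a(θ − b)))
Remove guessing floor: (0.85 − 0.32)/(1 − 0.32) = 0.7794
logit = ln(0.7794/0.2206) = 1.2622
θ = b + logit/(a) = 2.0 + 1.2622/1.5000 = 2.8415

2.84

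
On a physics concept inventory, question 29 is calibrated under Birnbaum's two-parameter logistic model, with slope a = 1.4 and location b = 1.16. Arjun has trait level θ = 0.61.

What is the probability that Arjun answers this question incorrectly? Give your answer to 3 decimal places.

P(θ) = 1 / (1 + exp(−a(θ − b)))
Exponent: 1.4 × (0.61 − 1.16) = -0.7700
1/(1 + e^{0.7700}) = 0.3165
P(incorrect) = 1 − 0.3165 = 0.6835

0.684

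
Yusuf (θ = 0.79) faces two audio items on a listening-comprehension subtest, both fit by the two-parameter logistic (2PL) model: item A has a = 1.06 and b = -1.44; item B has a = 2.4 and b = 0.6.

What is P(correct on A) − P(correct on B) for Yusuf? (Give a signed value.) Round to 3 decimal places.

0.302

P(θ) = 1 / (1 + exp(−a(θ − b)))
P_A = 0.9140
P_B = 0.6121
P_A − P_B = 0.3020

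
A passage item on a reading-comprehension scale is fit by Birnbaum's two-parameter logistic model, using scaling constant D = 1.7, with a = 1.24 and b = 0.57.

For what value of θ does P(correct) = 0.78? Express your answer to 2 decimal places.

1.17

P(θ) = 1 / (1 + exp(−D·a(θ − b)))
logit = ln(0.7800/0.2200) = 1.2657
θ = b + logit/(1.7·a) = 0.57 + 1.2657/2.1080 = 1.1704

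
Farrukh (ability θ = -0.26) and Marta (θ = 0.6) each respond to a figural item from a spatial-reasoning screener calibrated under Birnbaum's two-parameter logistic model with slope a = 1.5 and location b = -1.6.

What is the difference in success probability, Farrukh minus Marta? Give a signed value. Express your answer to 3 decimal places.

-0.083

P(θ) = 1 / (1 + exp(−a(θ − b)))
P(Farrukh) = 0.8818  [exponent 2.0100]
P(Marta) = 0.9644  [exponent 3.3000]
Difference = 0.8818 − 0.9644 = -0.0826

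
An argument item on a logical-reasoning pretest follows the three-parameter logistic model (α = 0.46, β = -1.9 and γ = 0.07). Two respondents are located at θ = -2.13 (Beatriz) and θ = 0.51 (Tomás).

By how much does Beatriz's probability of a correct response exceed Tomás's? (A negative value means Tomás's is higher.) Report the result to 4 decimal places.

-0.2588

P(θ) = γ + (1 − γ) · 1 / (1 + exp(−α(θ − β)))
P(Beatriz) = 0.5104  [exponent -0.1058]
P(Tomás) = 0.7692  [exponent 1.1086]
Difference = 0.5104 − 0.7692 = -0.2588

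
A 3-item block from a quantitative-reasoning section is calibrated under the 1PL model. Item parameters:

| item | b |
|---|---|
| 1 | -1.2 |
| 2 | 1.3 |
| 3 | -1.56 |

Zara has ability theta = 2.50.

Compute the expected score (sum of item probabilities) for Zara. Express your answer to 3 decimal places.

P(theta) = 1 / (1 + exp(−(theta − b)))
P_1 = 1/(1+e^{-3.7000}) = 0.9759
P_2 = 1/(1+e^{-1.2000}) = 0.7685
P_3 = 1/(1+e^{-4.0600}) = 0.9830
E[score] = 0.9759 + 0.7685 + 0.9830 = 2.7274

2.727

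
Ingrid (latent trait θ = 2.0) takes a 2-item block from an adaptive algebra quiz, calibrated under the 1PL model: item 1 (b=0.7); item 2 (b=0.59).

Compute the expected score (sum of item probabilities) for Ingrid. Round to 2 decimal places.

1.59

P(θ) = 1 / (1 + exp(−(θ − b)))
P_1 = 1/(1+e^{-1.3000}) = 0.7858
P_2 = 1/(1+e^{-1.4100}) = 0.8038
E[score] = 0.7858 + 0.8038 = 1.5896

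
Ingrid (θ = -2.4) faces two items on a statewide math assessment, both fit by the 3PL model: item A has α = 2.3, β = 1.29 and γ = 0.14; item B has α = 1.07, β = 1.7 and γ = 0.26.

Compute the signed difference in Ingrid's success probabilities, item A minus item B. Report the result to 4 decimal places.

-0.1289

P(θ) = γ + (1 − γ) · 1 / (1 + exp(−α(θ − β)))
P_A = 0.1402
P_B = 0.2691
P_A − P_B = -0.1289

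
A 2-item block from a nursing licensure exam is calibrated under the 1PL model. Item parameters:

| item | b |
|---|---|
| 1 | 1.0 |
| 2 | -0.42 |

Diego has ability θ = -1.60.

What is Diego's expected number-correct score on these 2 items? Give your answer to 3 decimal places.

P(θ) = 1 / (1 + exp(−(θ − b)))
P_1 = 1/(1+e^{2.6000}) = 0.0691
P_2 = 1/(1+e^{1.1800}) = 0.2351
E[score] = 0.0691 + 0.2351 = 0.3042

0.304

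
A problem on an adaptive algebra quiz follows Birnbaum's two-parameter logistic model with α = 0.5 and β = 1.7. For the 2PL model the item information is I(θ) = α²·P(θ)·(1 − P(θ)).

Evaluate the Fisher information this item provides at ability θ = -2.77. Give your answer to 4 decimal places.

P = 1/(1+e^{2.2350}) = 0.0967
P(1−P) = 0.0967 × 0.9033 = 0.0873
I = α² × P(1−P) = 0.5² × 0.0873 = 0.02183

0.0218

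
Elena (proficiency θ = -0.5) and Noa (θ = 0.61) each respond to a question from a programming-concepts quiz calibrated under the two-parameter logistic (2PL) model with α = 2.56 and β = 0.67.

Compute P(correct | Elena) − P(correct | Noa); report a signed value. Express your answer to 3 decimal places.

P(θ) = 1 / (1 + exp(−α(θ − β)))
P(Elena) = 0.0476  [exponent -2.9952]
P(Noa) = 0.4617  [exponent -0.1536]
Difference = 0.0476 − 0.4617 = -0.4140

-0.414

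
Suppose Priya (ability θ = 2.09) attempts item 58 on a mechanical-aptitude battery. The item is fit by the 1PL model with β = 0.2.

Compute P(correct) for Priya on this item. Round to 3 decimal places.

P(θ) = 1 / (1 + exp(−(θ − β)))
Exponent: (2.09 − 0.2) = 1.8900
1/(1 + e^{-1.8900}) = 0.8688
P = 0.8688

0.869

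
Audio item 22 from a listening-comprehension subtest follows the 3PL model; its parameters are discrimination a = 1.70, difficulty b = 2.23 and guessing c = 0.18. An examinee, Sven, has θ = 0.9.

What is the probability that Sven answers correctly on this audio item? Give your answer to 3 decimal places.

P(θ) = c + (1 − c) · 1 / (1 + exp(−a(θ − b)))
Exponent: 1.70 × (0.9 − 2.23) = -2.2610
1/(1 + e^{2.2610}) = 0.0944
P = 0.18 + 0.82 × 0.0944 = 0.2574

0.257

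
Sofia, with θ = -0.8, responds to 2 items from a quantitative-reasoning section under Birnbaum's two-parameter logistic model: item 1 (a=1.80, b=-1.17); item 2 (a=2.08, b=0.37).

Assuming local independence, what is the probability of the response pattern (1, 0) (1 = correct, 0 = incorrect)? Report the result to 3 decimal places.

0.607

P(θ) = 1 / (1 + exp(−a(θ − b)))
P_1 = 1/(1+e^{-0.6660}) = 0.6606
P_2 = 1/(1+e^{2.4336}) = 0.0806
L = P_1 × (1−P_2) = 0.6606 × 0.9194 = 0.60733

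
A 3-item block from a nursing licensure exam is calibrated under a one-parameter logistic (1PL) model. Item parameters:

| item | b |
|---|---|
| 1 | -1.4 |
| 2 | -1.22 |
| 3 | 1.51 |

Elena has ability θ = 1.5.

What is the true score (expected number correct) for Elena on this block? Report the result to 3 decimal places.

P(θ) = 1 / (1 + exp(−(θ − b)))
P_1 = 1/(1+e^{-2.9000}) = 0.9478
P_2 = 1/(1+e^{-2.7200}) = 0.9382
P_3 = 1/(1+e^{0.0100}) = 0.4975
E[score] = 0.9478 + 0.9382 + 0.4975 = 2.3835

2.384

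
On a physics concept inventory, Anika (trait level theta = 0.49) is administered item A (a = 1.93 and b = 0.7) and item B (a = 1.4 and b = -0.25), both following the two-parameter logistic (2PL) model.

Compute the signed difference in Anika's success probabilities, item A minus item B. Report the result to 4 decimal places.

P(theta) = 1 / (1 + exp(−a(theta − b)))
P_A = 0.4000
P_B = 0.7381
P_A − P_B = -0.3380

-0.3380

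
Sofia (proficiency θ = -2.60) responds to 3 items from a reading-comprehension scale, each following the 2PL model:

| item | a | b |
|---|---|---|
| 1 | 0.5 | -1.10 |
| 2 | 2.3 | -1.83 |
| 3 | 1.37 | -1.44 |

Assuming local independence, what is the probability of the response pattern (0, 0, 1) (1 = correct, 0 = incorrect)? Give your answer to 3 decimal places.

0.098

P(θ) = 1 / (1 + exp(−a(θ − b)))
P_1 = 1/(1+e^{0.7500}) = 0.3208
P_2 = 1/(1+e^{1.7710}) = 0.1454
P_3 = 1/(1+e^{1.5892}) = 0.1695
L = (1−P_1) × (1−P_2) × P_3 = 0.6792 × 0.8546 × 0.1695 = 0.09838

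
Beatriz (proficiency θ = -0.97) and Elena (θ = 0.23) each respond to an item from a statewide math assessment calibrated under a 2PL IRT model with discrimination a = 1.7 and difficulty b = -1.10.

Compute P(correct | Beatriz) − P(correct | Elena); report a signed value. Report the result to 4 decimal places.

P(θ) = 1 / (1 + exp(−a(θ − b)))
P(Beatriz) = 0.5550  [exponent 0.2210]
P(Elena) = 0.9056  [exponent 2.2610]
Difference = 0.5550 − 0.9056 = -0.3506

-0.3506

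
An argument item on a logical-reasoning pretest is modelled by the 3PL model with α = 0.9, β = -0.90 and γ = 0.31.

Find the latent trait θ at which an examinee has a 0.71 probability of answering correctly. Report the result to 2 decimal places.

-0.54

P(θ) = γ + (1 − γ) · 1 / (1 + exp(−α(θ − β)))
Remove guessing floor: (0.71 − 0.31)/(1 − 0.31) = 0.5797
logit = ln(0.5797/0.4203) = 0.3216
θ = β + logit/(α) = -0.90 + 0.3216/0.9000 = -0.5427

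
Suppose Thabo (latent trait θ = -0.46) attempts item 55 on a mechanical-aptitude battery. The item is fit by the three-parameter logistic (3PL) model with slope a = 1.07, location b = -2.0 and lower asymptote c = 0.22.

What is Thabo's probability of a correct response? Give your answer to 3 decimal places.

P(θ) = c + (1 − c) · 1 / (1 + exp(−a(θ − b)))
Exponent: 1.07 × (-0.46 − (-2.0)) = 1.6478
1/(1 + e^{-1.6478}) = 0.8386
P = 0.22 + 0.78 × 0.8386 = 0.8741

0.874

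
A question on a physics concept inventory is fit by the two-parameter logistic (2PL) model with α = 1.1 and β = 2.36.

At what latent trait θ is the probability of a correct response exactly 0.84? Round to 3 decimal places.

3.867

P(θ) = 1 / (1 + exp(−α(θ − β)))
logit = ln(0.8400/0.1600) = 1.6582
θ = β + logit/(α) = 2.36 + 1.6582/1.1000 = 3.8675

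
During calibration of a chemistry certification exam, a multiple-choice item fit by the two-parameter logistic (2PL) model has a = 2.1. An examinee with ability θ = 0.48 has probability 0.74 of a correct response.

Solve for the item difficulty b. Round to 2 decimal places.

-0.02

P(θ) = 1 / (1 + exp(−a(θ − b)))
logit(0.74) = ln(0.74/0.26) = 1.0460
b = θ − logit/(a) = 0.48 − 1.0460/2.1000 = -0.0181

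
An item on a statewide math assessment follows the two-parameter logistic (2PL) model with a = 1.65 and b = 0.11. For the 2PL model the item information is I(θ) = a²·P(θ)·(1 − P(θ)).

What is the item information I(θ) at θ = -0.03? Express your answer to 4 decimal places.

0.6716

P = 1/(1+e^{0.2310}) = 0.4425
P(1−P) = 0.4425 × 0.5575 = 0.2467
I = a² × P(1−P) = 1.65² × 0.2467 = 0.67163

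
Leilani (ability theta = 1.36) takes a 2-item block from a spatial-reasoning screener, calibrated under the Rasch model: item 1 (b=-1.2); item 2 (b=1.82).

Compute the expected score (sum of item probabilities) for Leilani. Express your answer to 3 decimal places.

P(theta) = 1 / (1 + exp(−(theta − b)))
P_1 = 1/(1+e^{-2.5600}) = 0.9282
P_2 = 1/(1+e^{0.4600}) = 0.3870
E[score] = 0.9282 + 0.3870 = 1.3152

1.315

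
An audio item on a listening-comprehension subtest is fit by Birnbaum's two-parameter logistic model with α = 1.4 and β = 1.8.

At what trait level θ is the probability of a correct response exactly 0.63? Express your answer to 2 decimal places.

P(θ) = 1 / (1 + exp(−α(θ − β)))
logit = ln(0.6300/0.3700) = 0.5322
θ = β + logit/(α) = 1.8 + 0.5322/1.4000 = 2.1802

2.18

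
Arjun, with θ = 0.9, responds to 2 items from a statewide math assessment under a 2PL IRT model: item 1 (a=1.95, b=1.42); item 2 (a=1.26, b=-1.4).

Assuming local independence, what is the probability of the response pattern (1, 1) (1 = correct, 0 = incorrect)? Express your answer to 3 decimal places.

P(θ) = 1 / (1 + exp(−a(θ − b)))
P_1 = 1/(1+e^{1.0140}) = 0.2662
P_2 = 1/(1+e^{-2.8980}) = 0.9477
L = P_1 × P_2 = 0.2662 × 0.9477 = 0.25229

0.252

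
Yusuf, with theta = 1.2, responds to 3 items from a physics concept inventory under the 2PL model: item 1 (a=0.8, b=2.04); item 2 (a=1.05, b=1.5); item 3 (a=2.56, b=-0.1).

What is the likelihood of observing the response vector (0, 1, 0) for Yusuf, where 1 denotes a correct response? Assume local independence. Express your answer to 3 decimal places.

P(theta) = 1 / (1 + exp(−a(theta − b)))
P_1 = 1/(1+e^{0.6720}) = 0.3380
P_2 = 1/(1+e^{0.3150}) = 0.4219
P_3 = 1/(1+e^{-3.3280}) = 0.9654
L = (1−P_1) × P_2 × (1−P_3) = 0.6620 × 0.4219 × 0.0346 = 0.00967

0.010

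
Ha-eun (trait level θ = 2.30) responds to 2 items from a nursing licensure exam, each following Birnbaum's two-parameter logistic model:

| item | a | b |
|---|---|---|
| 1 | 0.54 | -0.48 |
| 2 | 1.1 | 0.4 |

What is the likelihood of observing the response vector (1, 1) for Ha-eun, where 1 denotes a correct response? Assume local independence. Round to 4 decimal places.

P(θ) = 1 / (1 + exp(−a(θ − b)))
P_1 = 1/(1+e^{-1.5012}) = 0.8178
P_2 = 1/(1+e^{-2.0900}) = 0.8899
L = P_1 × P_2 = 0.8178 × 0.8899 = 0.72774

0.7277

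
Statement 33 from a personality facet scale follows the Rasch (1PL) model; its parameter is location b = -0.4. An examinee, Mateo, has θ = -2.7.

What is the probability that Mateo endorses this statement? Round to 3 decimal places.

0.091

P(θ) = 1 / (1 + exp(−(θ − b)))
Exponent: (-2.7 − (-0.4)) = -2.3000
1/(1 + e^{2.3000}) = 0.0911
P = 0.0911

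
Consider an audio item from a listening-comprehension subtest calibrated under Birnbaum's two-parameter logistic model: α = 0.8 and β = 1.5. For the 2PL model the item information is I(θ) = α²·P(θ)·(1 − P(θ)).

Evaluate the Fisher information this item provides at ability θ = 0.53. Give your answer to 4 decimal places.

0.1381

P = 1/(1+e^{0.7760}) = 0.3152
P(1−P) = 0.3152 × 0.6848 = 0.2158
I = α² × P(1−P) = 0.8² × 0.2158 = 0.13814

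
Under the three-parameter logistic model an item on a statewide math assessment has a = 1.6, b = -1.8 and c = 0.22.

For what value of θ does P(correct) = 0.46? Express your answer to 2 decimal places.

P(θ) = c + (1 − c) · 1 / (1 + exp(−a(θ − b)))
Remove guessing floor: (0.46 − 0.22)/(1 − 0.22) = 0.3077
logit = ln(0.3077/0.6923) = -0.8109
θ = b + logit/(a) = -1.8 + (-0.8109)/1.6000 = -2.3068

-2.31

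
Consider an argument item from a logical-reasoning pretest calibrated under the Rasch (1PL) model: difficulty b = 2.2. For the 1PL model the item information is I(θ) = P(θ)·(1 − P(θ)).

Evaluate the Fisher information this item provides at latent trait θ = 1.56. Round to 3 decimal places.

0.226

P = 1/(1+e^{0.6400}) = 0.3452
P(1−P) = 0.3452 × 0.6548 = 0.2261
I = P(1−P) = 0.22605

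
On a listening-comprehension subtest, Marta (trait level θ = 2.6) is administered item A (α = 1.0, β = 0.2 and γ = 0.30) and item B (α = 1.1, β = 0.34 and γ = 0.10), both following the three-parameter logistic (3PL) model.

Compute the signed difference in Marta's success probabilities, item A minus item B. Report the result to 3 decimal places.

0.011

P(θ) = γ + (1 − γ) · 1 / (1 + exp(−α(θ − β)))
P_A = 0.9418
P_B = 0.9308
P_A − P_B = 0.0109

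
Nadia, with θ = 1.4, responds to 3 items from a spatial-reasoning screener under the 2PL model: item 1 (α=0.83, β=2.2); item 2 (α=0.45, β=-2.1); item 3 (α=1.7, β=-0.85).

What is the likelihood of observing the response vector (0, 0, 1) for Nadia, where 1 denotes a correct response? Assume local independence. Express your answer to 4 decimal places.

P(θ) = 1 / (1 + exp(−α(θ − β)))
P_1 = 1/(1+e^{0.6640}) = 0.3398
P_2 = 1/(1+e^{-1.5750}) = 0.8285
P_3 = 1/(1+e^{-3.8250}) = 0.9786
L = (1−P_1) × (1−P_2) × P_3 = 0.6602 × 0.1715 × 0.9786 = 0.11080

0.1108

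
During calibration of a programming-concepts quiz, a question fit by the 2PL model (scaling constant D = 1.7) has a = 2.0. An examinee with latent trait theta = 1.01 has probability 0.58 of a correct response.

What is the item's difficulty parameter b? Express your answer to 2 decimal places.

P(theta) = 1 / (1 + exp(−D·a(theta − b)))
logit(0.58) = ln(0.58/0.42) = 0.3228
b = theta − logit/(1.7·a) = 1.01 − 0.3228/3.4000 = 0.9151

0.92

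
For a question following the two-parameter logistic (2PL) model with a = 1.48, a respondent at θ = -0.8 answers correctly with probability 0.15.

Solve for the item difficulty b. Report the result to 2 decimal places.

0.37

P(θ) = 1 / (1 + exp(−a(θ − b)))
logit(0.15) = ln(0.15/0.85) = -1.7346
b = θ − logit/(a) = -0.8 − (-1.7346)/1.4800 = 0.3720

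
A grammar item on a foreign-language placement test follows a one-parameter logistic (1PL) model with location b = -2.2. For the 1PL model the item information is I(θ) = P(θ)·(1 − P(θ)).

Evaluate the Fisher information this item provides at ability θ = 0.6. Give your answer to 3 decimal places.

P = 1/(1+e^{-2.8000}) = 0.9427
P(1−P) = 0.9427 × 0.0573 = 0.0540
I = P(1−P) = 0.05404

0.054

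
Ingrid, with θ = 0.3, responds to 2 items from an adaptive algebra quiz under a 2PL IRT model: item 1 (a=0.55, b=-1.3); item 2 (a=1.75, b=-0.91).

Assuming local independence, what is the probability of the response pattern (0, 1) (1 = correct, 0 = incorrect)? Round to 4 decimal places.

P(θ) = 1 / (1 + exp(−a(θ − b)))
P_1 = 1/(1+e^{-0.8800}) = 0.7068
P_2 = 1/(1+e^{-2.1175}) = 0.8926
L = (1−P_1) × P_2 = 0.2932 × 0.8926 = 0.26169

0.2617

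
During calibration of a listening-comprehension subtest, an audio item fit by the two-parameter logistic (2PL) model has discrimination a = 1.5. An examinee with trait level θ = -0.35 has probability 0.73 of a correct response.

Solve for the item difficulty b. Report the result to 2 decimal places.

-1.01

P(θ) = 1 / (1 + exp(−a(θ − b)))
logit(0.73) = ln(0.73/0.27) = 0.9946
b = θ − logit/(a) = -0.35 − 0.9946/1.5000 = -1.0131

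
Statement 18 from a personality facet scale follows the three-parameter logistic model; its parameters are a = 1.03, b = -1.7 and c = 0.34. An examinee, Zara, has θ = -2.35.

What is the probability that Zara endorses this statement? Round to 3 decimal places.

0.563

P(θ) = c + (1 − c) · 1 / (1 + exp(−a(θ − b)))
Exponent: 1.03 × (-2.35 − (-1.7)) = -0.6695
1/(1 + e^{0.6695}) = 0.3386
P = 0.34 + 0.66 × 0.3386 = 0.5635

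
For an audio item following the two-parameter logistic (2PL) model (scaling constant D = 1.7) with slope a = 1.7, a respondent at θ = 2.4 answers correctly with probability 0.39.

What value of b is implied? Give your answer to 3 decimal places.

2.555

P(θ) = 1 / (1 + exp(−D·a(θ − b)))
logit(0.39) = ln(0.39/0.61) = -0.4473
b = θ − logit/(1.7·a) = 2.4 − (-0.4473)/2.8900 = 2.5548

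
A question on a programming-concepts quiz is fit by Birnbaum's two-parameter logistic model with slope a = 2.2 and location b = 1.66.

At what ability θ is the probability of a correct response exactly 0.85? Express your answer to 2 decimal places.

P(θ) = 1 / (1 + exp(−a(θ − b)))
logit = ln(0.8500/0.1500) = 1.7346
θ = b + logit/(a) = 1.66 + 1.7346/2.2000 = 2.4485

2.45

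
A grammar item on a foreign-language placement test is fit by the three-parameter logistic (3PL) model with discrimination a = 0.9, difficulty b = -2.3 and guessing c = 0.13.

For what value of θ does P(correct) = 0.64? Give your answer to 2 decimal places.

-1.91

P(θ) = c + (1 − c) · 1 / (1 + exp(−a(θ − b)))
Remove guessing floor: (0.64 − 0.13)/(1 − 0.13) = 0.5862
logit = ln(0.5862/0.4138) = 0.3483
θ = b + logit/(a) = -2.3 + 0.3483/0.9000 = -1.9130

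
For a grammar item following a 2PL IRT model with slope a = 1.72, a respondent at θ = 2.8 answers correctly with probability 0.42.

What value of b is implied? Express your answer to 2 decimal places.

P(θ) = 1 / (1 + exp(−a(θ − b)))
logit(0.42) = ln(0.42/0.58) = -0.3228
b = θ − logit/(a) = 2.8 − (-0.3228)/1.7200 = 2.9877

2.99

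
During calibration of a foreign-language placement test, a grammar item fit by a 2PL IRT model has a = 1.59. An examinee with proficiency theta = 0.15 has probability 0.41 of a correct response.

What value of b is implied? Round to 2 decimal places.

P(theta) = 1 / (1 + exp(−a(theta − b)))
logit(0.41) = ln(0.41/0.59) = -0.3640
b = theta − logit/(a) = 0.15 − (-0.3640)/1.5900 = 0.3789

0.38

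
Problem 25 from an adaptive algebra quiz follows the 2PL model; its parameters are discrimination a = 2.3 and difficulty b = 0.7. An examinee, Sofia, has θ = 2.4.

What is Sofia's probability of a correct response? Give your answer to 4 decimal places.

P(θ) = 1 / (1 + exp(−a(θ − b)))
Exponent: 2.3 × (2.4 − 0.7) = 3.9100
1/(1 + e^{-3.9100}) = 0.9804

0.9804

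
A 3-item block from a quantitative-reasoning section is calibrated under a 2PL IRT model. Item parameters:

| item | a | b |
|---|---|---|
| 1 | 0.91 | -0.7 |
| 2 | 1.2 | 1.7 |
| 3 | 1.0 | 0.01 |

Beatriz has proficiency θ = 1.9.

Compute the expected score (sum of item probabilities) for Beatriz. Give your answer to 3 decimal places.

P(θ) = 1 / (1 + exp(−a(θ − b)))
P_1 = 1/(1+e^{-2.3660}) = 0.9142
P_2 = 1/(1+e^{-0.2400}) = 0.5597
P_3 = 1/(1+e^{-1.8900}) = 0.8688
E[score] = 0.9142 + 0.5597 + 0.8688 = 2.3427

2.343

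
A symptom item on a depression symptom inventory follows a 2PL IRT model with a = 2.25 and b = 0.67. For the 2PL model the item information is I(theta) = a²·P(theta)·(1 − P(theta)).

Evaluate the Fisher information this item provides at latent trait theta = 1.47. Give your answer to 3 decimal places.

0.616

P = 1/(1+e^{-1.8000}) = 0.8581
P(1−P) = 0.8581 × 0.1419 = 0.1217
I = a² × P(1−P) = 2.25² × 0.1217 = 0.61625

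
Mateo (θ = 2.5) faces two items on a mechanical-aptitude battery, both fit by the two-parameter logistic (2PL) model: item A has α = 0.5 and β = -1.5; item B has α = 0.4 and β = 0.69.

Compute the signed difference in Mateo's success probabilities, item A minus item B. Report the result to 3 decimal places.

0.207

P(θ) = 1 / (1 + exp(−α(θ − β)))
P_A = 0.8808
P_B = 0.6735
P_A − P_B = 0.2073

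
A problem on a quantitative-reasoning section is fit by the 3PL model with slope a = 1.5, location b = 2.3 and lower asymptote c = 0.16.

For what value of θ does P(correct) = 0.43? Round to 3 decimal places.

1.802

P(θ) = c + (1 − c) · 1 / (1 + exp(−a(θ − b)))
Remove guessing floor: (0.43 − 0.16)/(1 − 0.16) = 0.3214
logit = ln(0.3214/0.6786) = -0.7472
θ = b + logit/(a) = 2.3 + (-0.7472)/1.5000 = 1.8019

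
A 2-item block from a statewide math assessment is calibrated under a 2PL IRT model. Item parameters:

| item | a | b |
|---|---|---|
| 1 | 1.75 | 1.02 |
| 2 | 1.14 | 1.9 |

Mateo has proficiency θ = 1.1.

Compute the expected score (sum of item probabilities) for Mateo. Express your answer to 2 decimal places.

0.82

P(θ) = 1 / (1 + exp(−a(θ − b)))
P_1 = 1/(1+e^{-0.1400}) = 0.5349
P_2 = 1/(1+e^{0.9120}) = 0.2866
E[score] = 0.5349 + 0.2866 = 0.8215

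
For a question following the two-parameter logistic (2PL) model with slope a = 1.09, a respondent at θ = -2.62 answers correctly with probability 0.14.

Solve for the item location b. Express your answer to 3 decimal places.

-0.955

P(θ) = 1 / (1 + exp(−a(θ − b)))
logit(0.14) = ln(0.14/0.86) = -1.8153
b = θ − logit/(a) = -2.62 − (-1.8153)/1.0900 = -0.9546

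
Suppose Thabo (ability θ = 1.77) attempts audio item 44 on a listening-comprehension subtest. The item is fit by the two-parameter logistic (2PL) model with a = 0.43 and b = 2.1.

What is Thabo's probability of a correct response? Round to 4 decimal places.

P(θ) = 1 / (1 + exp(−a(θ − b)))
Exponent: 0.43 × (1.77 − 2.1) = -0.1419
1/(1 + e^{0.1419}) = 0.4646

0.4646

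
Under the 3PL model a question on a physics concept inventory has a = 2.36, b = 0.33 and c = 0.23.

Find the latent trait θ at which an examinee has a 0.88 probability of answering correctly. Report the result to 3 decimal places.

P(θ) = c + (1 − c) · 1 / (1 + exp(−a(θ − b)))
Remove guessing floor: (0.88 − 0.23)/(1 − 0.23) = 0.8442
logit = ln(0.8442/0.1558) = 1.6895
θ = b + logit/(a) = 0.33 + 1.6895/2.3600 = 1.0459

1.046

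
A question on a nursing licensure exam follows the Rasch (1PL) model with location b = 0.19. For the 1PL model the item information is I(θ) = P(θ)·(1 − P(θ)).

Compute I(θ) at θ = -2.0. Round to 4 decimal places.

0.0905

P = 1/(1+e^{2.1900}) = 0.1007
P(1−P) = 0.1007 × 0.8993 = 0.0905
I = P(1−P) = 0.09052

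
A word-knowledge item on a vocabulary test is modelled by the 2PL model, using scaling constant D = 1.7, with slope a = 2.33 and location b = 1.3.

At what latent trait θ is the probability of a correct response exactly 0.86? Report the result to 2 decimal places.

P(θ) = 1 / (1 + exp(−D·a(θ − b)))
logit = ln(0.8600/0.1400) = 1.8153
θ = b + logit/(1.7·a) = 1.3 + 1.8153/3.9610 = 1.7583

1.76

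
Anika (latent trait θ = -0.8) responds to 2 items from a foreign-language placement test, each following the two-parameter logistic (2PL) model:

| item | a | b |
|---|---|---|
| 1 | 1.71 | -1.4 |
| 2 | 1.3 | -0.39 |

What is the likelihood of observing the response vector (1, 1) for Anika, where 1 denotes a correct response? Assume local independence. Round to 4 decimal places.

0.2722

P(θ) = 1 / (1 + exp(−a(θ − b)))
P_1 = 1/(1+e^{-1.0260}) = 0.7361
P_2 = 1/(1+e^{0.5330}) = 0.3698
L = P_1 × P_2 = 0.7361 × 0.3698 = 0.27224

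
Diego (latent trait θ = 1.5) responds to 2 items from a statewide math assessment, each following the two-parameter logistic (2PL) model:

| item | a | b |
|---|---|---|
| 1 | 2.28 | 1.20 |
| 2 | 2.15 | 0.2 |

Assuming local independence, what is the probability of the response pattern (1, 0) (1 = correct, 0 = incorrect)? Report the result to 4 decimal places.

P(θ) = 1 / (1 + exp(−a(θ − b)))
P_1 = 1/(1+e^{-0.6840}) = 0.6646
P_2 = 1/(1+e^{-2.7950}) = 0.9424
L = P_1 × (1−P_2) = 0.6646 × 0.0576 = 0.03828

0.0383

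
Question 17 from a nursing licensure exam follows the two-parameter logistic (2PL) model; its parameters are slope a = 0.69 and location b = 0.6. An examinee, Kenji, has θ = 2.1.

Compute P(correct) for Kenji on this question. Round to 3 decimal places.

P(θ) = 1 / (1 + exp(−a(θ − b)))
Exponent: 0.69 × (2.1 − 0.6) = 1.0350
1/(1 + e^{-1.0350}) = 0.7379

0.738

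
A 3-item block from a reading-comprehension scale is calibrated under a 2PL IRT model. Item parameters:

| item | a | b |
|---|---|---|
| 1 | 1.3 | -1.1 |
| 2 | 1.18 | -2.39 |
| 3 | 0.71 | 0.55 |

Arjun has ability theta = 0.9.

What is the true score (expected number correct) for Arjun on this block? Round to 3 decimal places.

2.472

P(theta) = 1 / (1 + exp(−a(theta − b)))
P_1 = 1/(1+e^{-2.6000}) = 0.9309
P_2 = 1/(1+e^{-3.8822}) = 0.9798
P_3 = 1/(1+e^{-0.2485}) = 0.5618
E[score] = 0.9309 + 0.9798 + 0.5618 = 2.4725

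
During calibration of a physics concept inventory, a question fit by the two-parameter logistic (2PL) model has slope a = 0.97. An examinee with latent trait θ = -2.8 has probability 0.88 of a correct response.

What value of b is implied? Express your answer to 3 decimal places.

-4.854

P(θ) = 1 / (1 + exp(−a(θ − b)))
logit(0.88) = ln(0.88/0.12) = 1.9924
b = θ − logit/(a) = -2.8 − 1.9924/0.9700 = -4.8541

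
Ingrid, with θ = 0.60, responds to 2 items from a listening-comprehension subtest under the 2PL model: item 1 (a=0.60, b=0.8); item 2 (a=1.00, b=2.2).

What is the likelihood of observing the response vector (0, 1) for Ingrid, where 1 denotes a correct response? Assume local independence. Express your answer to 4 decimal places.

0.0890

P(θ) = 1 / (1 + exp(−a(θ − b)))
P_1 = 1/(1+e^{0.1200}) = 0.4700
P_2 = 1/(1+e^{1.6000}) = 0.1680
L = (1−P_1) × P_2 = 0.5300 × 0.1680 = 0.08902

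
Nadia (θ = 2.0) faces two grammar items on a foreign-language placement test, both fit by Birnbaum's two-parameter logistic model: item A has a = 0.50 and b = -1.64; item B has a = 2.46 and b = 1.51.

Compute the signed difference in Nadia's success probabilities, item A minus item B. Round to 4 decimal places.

P(θ) = 1 / (1 + exp(−a(θ − b)))
P_A = 0.8606
P_B = 0.7695
P_A − P_B = 0.0911

0.0911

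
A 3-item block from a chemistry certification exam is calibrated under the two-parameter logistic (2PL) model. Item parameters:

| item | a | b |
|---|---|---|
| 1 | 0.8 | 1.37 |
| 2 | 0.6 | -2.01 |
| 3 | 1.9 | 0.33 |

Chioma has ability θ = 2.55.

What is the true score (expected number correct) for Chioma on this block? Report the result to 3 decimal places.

2.645

P(θ) = 1 / (1 + exp(−a(θ − b)))
P_1 = 1/(1+e^{-0.9440}) = 0.7199
P_2 = 1/(1+e^{-2.7360}) = 0.9391
P_3 = 1/(1+e^{-4.2180}) = 0.9855
E[score] = 0.7199 + 0.9391 + 0.9855 = 2.6445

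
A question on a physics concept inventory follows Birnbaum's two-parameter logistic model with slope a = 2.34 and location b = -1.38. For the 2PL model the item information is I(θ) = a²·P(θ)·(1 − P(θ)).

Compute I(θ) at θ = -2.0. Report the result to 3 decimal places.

P = 1/(1+e^{1.4508}) = 0.1899
P(1−P) = 0.1899 × 0.8101 = 0.1538
I = a² × P(1−P) = 2.34² × 0.1538 = 0.84228

0.842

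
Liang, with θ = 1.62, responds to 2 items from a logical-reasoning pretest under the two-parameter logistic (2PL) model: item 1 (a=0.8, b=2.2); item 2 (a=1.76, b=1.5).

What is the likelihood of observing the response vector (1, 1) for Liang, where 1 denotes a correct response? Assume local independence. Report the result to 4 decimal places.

P(θ) = 1 / (1 + exp(−a(θ − b)))
P_1 = 1/(1+e^{0.4640}) = 0.3860
P_2 = 1/(1+e^{-0.2112}) = 0.5526
L = P_1 × P_2 = 0.3860 × 0.5526 = 0.21333

0.2133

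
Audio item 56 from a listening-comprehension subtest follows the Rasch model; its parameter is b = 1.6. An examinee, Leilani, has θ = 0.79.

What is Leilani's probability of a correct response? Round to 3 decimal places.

0.308

P(θ) = 1 / (1 + exp(−(θ − b)))
Exponent: (0.79 − 1.6) = -0.8100
1/(1 + e^{0.8100}) = 0.3079
P = 0.3079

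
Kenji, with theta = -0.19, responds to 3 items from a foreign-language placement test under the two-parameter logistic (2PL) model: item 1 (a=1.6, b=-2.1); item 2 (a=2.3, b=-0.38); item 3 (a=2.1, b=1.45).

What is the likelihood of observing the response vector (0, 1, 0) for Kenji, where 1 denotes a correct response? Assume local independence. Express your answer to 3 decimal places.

P(theta) = 1 / (1 + exp(−a(theta − b)))
P_1 = 1/(1+e^{-3.0560}) = 0.9550
P_2 = 1/(1+e^{-0.4370}) = 0.6075
P_3 = 1/(1+e^{3.4440}) = 0.0309
L = (1−P_1) × P_2 × (1−P_3) = 0.0450 × 0.6075 × 0.9691 = 0.02647

0.026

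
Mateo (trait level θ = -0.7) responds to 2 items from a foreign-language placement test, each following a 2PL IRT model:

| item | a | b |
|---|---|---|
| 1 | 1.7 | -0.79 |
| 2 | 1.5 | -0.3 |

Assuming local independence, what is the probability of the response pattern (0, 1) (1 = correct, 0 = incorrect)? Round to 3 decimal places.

P(θ) = 1 / (1 + exp(−a(θ − b)))
P_1 = 1/(1+e^{-0.1530}) = 0.5382
P_2 = 1/(1+e^{0.6000}) = 0.3543
L = (1−P_1) × P_2 = 0.4618 × 0.3543 = 0.16364

0.164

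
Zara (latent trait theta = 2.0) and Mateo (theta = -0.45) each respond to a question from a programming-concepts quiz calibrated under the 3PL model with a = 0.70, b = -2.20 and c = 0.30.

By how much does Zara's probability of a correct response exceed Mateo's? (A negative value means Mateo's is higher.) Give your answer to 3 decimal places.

P(theta) = c + (1 − c) · 1 / (1 + exp(−a(theta − b)))
P(Zara) = 0.9649  [exponent 2.9400]
P(Mateo) = 0.8411  [exponent 1.2250]
Difference = 0.9649 − 0.8411 = 0.1238

0.124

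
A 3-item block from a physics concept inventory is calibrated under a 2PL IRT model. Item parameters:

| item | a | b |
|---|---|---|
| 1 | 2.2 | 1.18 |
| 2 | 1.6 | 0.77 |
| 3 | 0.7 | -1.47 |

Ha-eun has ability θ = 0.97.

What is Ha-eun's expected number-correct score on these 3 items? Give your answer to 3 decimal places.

1.812

P(θ) = 1 / (1 + exp(−a(θ − b)))
P_1 = 1/(1+e^{0.4620}) = 0.3865
P_2 = 1/(1+e^{-0.3200}) = 0.5793
P_3 = 1/(1+e^{-1.7080}) = 0.8466
E[score] = 0.3865 + 0.5793 + 0.8466 = 1.8124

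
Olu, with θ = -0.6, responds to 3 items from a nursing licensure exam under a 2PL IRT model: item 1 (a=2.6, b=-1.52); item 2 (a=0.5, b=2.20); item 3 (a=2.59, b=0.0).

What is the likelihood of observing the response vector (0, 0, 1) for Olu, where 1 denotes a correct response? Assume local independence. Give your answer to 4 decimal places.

0.0117

P(θ) = 1 / (1 + exp(−a(θ − b)))
P_1 = 1/(1+e^{-2.3920}) = 0.9162
P_2 = 1/(1+e^{1.4000}) = 0.1978
P_3 = 1/(1+e^{1.5540}) = 0.1745
L = (1−P_1) × (1−P_2) × P_3 = 0.0838 × 0.8022 × 0.1745 = 0.01173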